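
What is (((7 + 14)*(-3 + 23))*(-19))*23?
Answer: -183540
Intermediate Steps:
(((7 + 14)*(-3 + 23))*(-19))*23 = ((21*20)*(-19))*23 = (420*(-19))*23 = -7980*23 = -183540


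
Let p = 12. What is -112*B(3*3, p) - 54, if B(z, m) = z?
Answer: -1062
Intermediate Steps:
-112*B(3*3, p) - 54 = -336*3 - 54 = -112*9 - 54 = -1008 - 54 = -1062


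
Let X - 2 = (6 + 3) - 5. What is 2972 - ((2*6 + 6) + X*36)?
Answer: 2738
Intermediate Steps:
X = 6 (X = 2 + ((6 + 3) - 5) = 2 + (9 - 5) = 2 + 4 = 6)
2972 - ((2*6 + 6) + X*36) = 2972 - ((2*6 + 6) + 6*36) = 2972 - ((12 + 6) + 216) = 2972 - (18 + 216) = 2972 - 1*234 = 2972 - 234 = 2738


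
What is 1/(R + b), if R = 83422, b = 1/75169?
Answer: 75169/6270748319 ≈ 1.1987e-5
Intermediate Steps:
b = 1/75169 ≈ 1.3303e-5
1/(R + b) = 1/(83422 + 1/75169) = 1/(6270748319/75169) = 75169/6270748319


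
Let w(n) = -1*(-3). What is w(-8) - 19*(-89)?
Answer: 1694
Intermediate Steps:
w(n) = 3
w(-8) - 19*(-89) = 3 - 19*(-89) = 3 + 1691 = 1694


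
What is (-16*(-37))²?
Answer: 350464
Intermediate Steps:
(-16*(-37))² = 592² = 350464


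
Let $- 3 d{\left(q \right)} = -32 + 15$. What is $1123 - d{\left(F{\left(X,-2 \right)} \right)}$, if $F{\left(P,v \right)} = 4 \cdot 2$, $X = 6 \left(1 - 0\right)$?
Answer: $\frac{3352}{3} \approx 1117.3$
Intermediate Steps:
$X = 6$ ($X = 6 \left(1 + 0\right) = 6 \cdot 1 = 6$)
$F{\left(P,v \right)} = 8$
$d{\left(q \right)} = \frac{17}{3}$ ($d{\left(q \right)} = - \frac{-32 + 15}{3} = \left(- \frac{1}{3}\right) \left(-17\right) = \frac{17}{3}$)
$1123 - d{\left(F{\left(X,-2 \right)} \right)} = 1123 - \frac{17}{3} = \frac{3352}{3}$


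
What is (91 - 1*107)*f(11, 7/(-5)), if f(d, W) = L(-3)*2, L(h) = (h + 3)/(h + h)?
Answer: 0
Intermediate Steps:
L(h) = (3 + h)/(2*h) (L(h) = (3 + h)/((2*h)) = (3 + h)*(1/(2*h)) = (3 + h)/(2*h))
f(d, W) = 0 (f(d, W) = ((½)*(3 - 3)/(-3))*2 = ((½)*(-⅓)*0)*2 = 0*2 = 0)
(91 - 1*107)*f(11, 7/(-5)) = (91 - 1*107)*0 = (91 - 107)*0 = -16*0 = 0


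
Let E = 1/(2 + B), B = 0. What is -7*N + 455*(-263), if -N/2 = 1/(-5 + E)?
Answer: -1077013/9 ≈ -1.1967e+5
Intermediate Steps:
E = ½ (E = 1/(2 + 0) = 1/2 = ½ ≈ 0.50000)
N = 4/9 (N = -2/(-5 + ½) = -2/(-9/2) = -2*(-2/9) = 4/9 ≈ 0.44444)
-7*N + 455*(-263) = -7*4/9 + 455*(-263) = -28/9 - 119665 = -1077013/9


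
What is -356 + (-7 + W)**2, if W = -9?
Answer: -100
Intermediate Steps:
-356 + (-7 + W)**2 = -356 + (-7 - 9)**2 = -356 + (-16)**2 = -356 + 256 = -100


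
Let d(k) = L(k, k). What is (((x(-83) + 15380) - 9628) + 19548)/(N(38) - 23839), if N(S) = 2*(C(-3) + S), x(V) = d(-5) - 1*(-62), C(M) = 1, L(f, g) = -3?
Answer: -25359/23761 ≈ -1.0673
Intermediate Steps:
d(k) = -3
x(V) = 59 (x(V) = -3 - 1*(-62) = -3 + 62 = 59)
N(S) = 2 + 2*S (N(S) = 2*(1 + S) = 2 + 2*S)
(((x(-83) + 15380) - 9628) + 19548)/(N(38) - 23839) = (((59 + 15380) - 9628) + 19548)/((2 + 2*38) - 23839) = ((15439 - 9628) + 19548)/((2 + 76) - 23839) = (5811 + 19548)/(78 - 23839) = 25359/(-23761) = 25359*(-1/23761) = -25359/23761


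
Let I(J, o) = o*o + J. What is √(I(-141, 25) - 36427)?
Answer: I*√35943 ≈ 189.59*I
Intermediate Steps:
I(J, o) = J + o² (I(J, o) = o² + J = J + o²)
√(I(-141, 25) - 36427) = √((-141 + 25²) - 36427) = √((-141 + 625) - 36427) = √(484 - 36427) = √(-35943) = I*√35943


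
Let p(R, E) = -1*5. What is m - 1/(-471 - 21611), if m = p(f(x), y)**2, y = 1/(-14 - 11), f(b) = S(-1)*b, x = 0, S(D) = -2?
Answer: 552051/22082 ≈ 25.000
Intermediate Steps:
f(b) = -2*b
y = -1/25 (y = 1/(-25) = -1/25 ≈ -0.040000)
p(R, E) = -5
m = 25 (m = (-5)**2 = 25)
m - 1/(-471 - 21611) = 25 - 1/(-471 - 21611) = 25 - 1/(-22082) = 25 - 1*(-1/22082) = 25 + 1/22082 = 552051/22082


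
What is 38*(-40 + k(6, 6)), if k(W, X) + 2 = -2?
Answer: -1672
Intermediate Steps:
k(W, X) = -4 (k(W, X) = -2 - 2 = -4)
38*(-40 + k(6, 6)) = 38*(-40 - 4) = 38*(-44) = -1672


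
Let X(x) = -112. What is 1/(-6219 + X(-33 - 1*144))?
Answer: -1/6331 ≈ -0.00015795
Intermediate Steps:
1/(-6219 + X(-33 - 1*144)) = 1/(-6219 - 112) = 1/(-6331) = -1/6331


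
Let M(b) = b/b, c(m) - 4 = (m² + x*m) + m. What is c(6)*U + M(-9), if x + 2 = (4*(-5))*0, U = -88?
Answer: -2991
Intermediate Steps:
x = -2 (x = -2 + (4*(-5))*0 = -2 - 20*0 = -2 + 0 = -2)
c(m) = 4 + m² - m (c(m) = 4 + ((m² - 2*m) + m) = 4 + (m² - m) = 4 + m² - m)
M(b) = 1
c(6)*U + M(-9) = (4 + 6² - 1*6)*(-88) + 1 = (4 + 36 - 6)*(-88) + 1 = 34*(-88) + 1 = -2992 + 1 = -2991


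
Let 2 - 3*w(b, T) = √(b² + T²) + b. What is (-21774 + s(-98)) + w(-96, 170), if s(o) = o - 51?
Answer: -65671/3 - 2*√9529/3 ≈ -21955.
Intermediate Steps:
s(o) = -51 + o
w(b, T) = ⅔ - b/3 - √(T² + b²)/3 (w(b, T) = ⅔ - (√(b² + T²) + b)/3 = ⅔ - (√(T² + b²) + b)/3 = ⅔ - (b + √(T² + b²))/3 = ⅔ + (-b/3 - √(T² + b²)/3) = ⅔ - b/3 - √(T² + b²)/3)
(-21774 + s(-98)) + w(-96, 170) = (-21774 + (-51 - 98)) + (⅔ - ⅓*(-96) - √(170² + (-96)²)/3) = (-21774 - 149) + (⅔ + 32 - √(28900 + 9216)/3) = -21923 + (⅔ + 32 - 2*√9529/3) = -21923 + (98/3 - 2*√9529/3) = -65671/3 - 2*√9529/3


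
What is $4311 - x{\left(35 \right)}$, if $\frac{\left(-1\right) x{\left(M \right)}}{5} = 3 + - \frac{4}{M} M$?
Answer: $4306$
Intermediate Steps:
$x{\left(M \right)} = 5$ ($x{\left(M \right)} = - 5 \left(3 + - \frac{4}{M} M\right) = - 5 \left(3 - 4\right) = \left(-5\right) \left(-1\right) = 5$)
$4311 - x{\left(35 \right)} = 4311 - 5 = 4306$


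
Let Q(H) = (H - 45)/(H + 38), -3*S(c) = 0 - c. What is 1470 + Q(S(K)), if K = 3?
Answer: 57286/39 ≈ 1468.9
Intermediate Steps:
S(c) = c/3 (S(c) = -(0 - c)/3 = -(-1)*c/3 = c/3)
Q(H) = (-45 + H)/(38 + H)
1470 + Q(S(K)) = 1470 + (-45 + (1/3)*3)/(38 + (1/3)*3) = 1470 + (-45 + 1)/(38 + 1) = 1470 - 44/39 = 57286/39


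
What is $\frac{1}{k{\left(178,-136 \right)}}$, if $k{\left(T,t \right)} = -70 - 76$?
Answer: $- \frac{1}{146} \approx -0.0068493$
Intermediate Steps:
$k{\left(T,t \right)} = -146$ ($k{\left(T,t \right)} = -70 - 76 = -146$)
$\frac{1}{k{\left(178,-136 \right)}} = \frac{1}{-146} = - \frac{1}{146}$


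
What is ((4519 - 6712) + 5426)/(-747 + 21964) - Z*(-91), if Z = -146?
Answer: -281885829/21217 ≈ -13286.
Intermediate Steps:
((4519 - 6712) + 5426)/(-747 + 21964) - Z*(-91) = ((4519 - 6712) + 5426)/(-747 + 21964) - (-146)*(-91) = (-2193 + 5426)/21217 - 1*13286 = 3233*(1/21217) - 13286 = 3233/21217 - 13286 = -281885829/21217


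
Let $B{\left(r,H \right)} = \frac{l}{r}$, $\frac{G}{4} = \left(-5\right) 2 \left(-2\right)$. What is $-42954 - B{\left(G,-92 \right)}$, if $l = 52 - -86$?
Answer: $- \frac{1718229}{40} \approx -42956.0$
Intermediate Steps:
$l = 138$ ($l = 52 + 86 = 138$)
$G = 80$ ($G = 4 \left(-5\right) 2 \left(-2\right) = 4 \left(\left(-10\right) \left(-2\right)\right) = 4 \cdot 20 = 80$)
$B{\left(r,H \right)} = \frac{138}{r}$
$-42954 - B{\left(G,-92 \right)} = -42954 - \frac{138}{80} = -42954 - 138 \cdot \frac{1}{80} = -42954 - \frac{69}{40} = - \frac{1718229}{40}$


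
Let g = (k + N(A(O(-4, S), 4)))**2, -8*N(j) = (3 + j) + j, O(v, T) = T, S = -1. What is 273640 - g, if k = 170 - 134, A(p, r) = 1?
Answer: 17432871/64 ≈ 2.7239e+5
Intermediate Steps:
N(j) = -3/8 - j/4 (N(j) = -((3 + j) + j)/8 = -(3 + 2*j)/8 = -3/8 - j/4)
k = 36
g = 80089/64 (g = (36 + (-3/8 - 1/4*1))**2 = (36 + (-3/8 - 1/4))**2 = (36 - 5/8)**2 = (283/8)**2 = 80089/64 ≈ 1251.4)
273640 - g = 273640 - 1*80089/64 = 273640 - 80089/64 = 17432871/64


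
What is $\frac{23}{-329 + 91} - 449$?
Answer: $- \frac{106885}{238} \approx -449.1$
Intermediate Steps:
$\frac{23}{-329 + 91} - 449 = \frac{23}{-238} - 449 = 23 \left(- \frac{1}{238}\right) - 449 = - \frac{23}{238} - 449 = - \frac{106885}{238}$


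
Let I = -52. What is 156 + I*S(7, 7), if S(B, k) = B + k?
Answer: -572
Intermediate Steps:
156 + I*S(7, 7) = 156 - 52*(7 + 7) = 156 - 52*14 = 156 - 728 = -572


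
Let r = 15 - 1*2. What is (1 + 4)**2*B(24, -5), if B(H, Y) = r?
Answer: 325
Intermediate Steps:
r = 13 (r = 15 - 2 = 13)
B(H, Y) = 13
(1 + 4)**2*B(24, -5) = (1 + 4)**2*13 = 5**2*13 = 25*13 = 325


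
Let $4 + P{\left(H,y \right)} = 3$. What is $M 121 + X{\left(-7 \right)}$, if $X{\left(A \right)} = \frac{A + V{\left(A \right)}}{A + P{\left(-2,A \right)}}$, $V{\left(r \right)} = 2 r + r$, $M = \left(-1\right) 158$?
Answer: $- \frac{38229}{2} \approx -19115.0$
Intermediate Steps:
$M = -158$
$P{\left(H,y \right)} = -1$ ($P{\left(H,y \right)} = -4 + 3 = -1$)
$V{\left(r \right)} = 3 r$
$X{\left(A \right)} = \frac{4 A}{-1 + A}$ ($X{\left(A \right)} = \frac{A + 3 A}{A - 1} = \frac{4 A}{-1 + A}$)
$M 121 + X{\left(-7 \right)} = \left(-158\right) 121 + 4 \left(-7\right) \frac{1}{-1 - 7} = -19118 + 4 \left(-7\right) \frac{1}{-8} = -19118 + 4 \left(-7\right) \left(- \frac{1}{8}\right) = -19118 + \frac{7}{2} = - \frac{38229}{2}$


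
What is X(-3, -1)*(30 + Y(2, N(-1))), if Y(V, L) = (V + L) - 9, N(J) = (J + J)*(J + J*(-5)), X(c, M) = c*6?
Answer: -270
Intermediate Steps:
X(c, M) = 6*c
N(J) = -8*J² (N(J) = (2*J)*(J - 5*J) = (2*J)*(-4*J) = -8*J²)
Y(V, L) = -9 + L + V (Y(V, L) = (L + V) - 9 = -9 + L + V)
X(-3, -1)*(30 + Y(2, N(-1))) = (6*(-3))*(30 + (-9 - 8*(-1)² + 2)) = -18*(30 + (-9 - 8*1 + 2)) = -18*(30 + (-9 - 8 + 2)) = -18*(30 - 15) = -18*15 = -270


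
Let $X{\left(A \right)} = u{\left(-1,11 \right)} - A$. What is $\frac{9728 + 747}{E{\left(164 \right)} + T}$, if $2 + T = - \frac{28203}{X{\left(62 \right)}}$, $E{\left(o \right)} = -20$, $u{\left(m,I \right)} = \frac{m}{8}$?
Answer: $\frac{148745}{6134} \approx 24.249$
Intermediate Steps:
$u{\left(m,I \right)} = \frac{m}{8}$
$X{\left(A \right)} = - \frac{1}{8} - A$ ($X{\left(A \right)} = \frac{1}{8} \left(-1\right) - A = - \frac{1}{8} - A$)
$T = \frac{32090}{71}$ ($T = -2 - \frac{28203}{- \frac{1}{8} - 62} = -2 - \frac{28203}{- \frac{497}{8}} = -2 - - \frac{32232}{71} = -2 + \frac{32232}{71} = \frac{32090}{71} \approx 451.97$)
$\frac{9728 + 747}{E{\left(164 \right)} + T} = \frac{9728 + 747}{-20 + \frac{32090}{71}} = \frac{10475}{\frac{30670}{71}} = 10475 \cdot \frac{71}{30670} = \frac{148745}{6134}$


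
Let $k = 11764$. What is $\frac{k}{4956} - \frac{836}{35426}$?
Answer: $\frac{51576031}{21946407} \approx 2.3501$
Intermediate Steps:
$\frac{k}{4956} - \frac{836}{35426} = \frac{11764}{4956} - \frac{836}{35426} = 11764 \cdot \frac{1}{4956} - \frac{418}{17713} = \frac{2941}{1239} - \frac{418}{17713} = \frac{51576031}{21946407}$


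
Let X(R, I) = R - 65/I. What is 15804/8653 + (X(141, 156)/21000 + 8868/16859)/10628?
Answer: 101944733860935407/55815209717616000 ≈ 1.8265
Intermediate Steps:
X(R, I) = R - 65/I
15804/8653 + (X(141, 156)/21000 + 8868/16859)/10628 = 15804/8653 + ((141 - 65/156)/21000 + 8868/16859)/10628 = 15804*(1/8653) + ((141 - 65*1/156)*(1/21000) + 8868*(1/16859))*(1/10628) = 15804/8653 + ((141 - 5/12)*(1/21000) + 8868/16859)*(1/10628) = 15804/8653 + ((1687/12)*(1/21000) + 8868/16859)*(1/10628) = 15804/8653 + (241/36000 + 8868/16859)*(1/10628) = 15804/8653 + (323311019/606924000)*(1/10628) = 15804/8653 + 323311019/6450388272000 = 101944733860935407/55815209717616000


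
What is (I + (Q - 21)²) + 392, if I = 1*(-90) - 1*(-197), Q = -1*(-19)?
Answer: 503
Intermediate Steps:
Q = 19
I = 107 (I = -90 + 197 = 107)
(I + (Q - 21)²) + 392 = (107 + (19 - 21)²) + 392 = (107 + (-2)²) + 392 = (107 + 4) + 392 = 111 + 392 = 503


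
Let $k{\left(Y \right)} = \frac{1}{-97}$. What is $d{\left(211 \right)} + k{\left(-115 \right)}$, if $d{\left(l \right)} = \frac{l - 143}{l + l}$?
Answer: $\frac{3087}{20467} \approx 0.15083$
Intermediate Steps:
$d{\left(l \right)} = \frac{-143 + l}{2 l}$
$k{\left(Y \right)} = - \frac{1}{97}$
$d{\left(211 \right)} + k{\left(-115 \right)} = \frac{-143 + 211}{2 \cdot 211} - \frac{1}{97} = \frac{1}{2} \cdot \frac{1}{211} \cdot 68 - \frac{1}{97} = \frac{34}{211} - \frac{1}{97} = \frac{3087}{20467}$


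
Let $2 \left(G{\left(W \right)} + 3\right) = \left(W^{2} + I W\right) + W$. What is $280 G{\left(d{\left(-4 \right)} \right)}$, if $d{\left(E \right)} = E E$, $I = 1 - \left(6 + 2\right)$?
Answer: $21560$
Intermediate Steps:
$I = -7$ ($I = 1 - 8 = -7$)
$d{\left(E \right)} = E^{2}$
$G{\left(W \right)} = -3 + \frac{W^{2}}{2} - 3 W$ ($G{\left(W \right)} = -3 + \frac{\left(W^{2} - 7 W\right) + W}{2} = -3 + \frac{W^{2} - 6 W}{2} = -3 + \left(\frac{W^{2}}{2} - 3 W\right) = -3 + \frac{W^{2}}{2} - 3 W$)
$280 G{\left(d{\left(-4 \right)} \right)} = 280 \left(-3 + \frac{\left(\left(-4\right)^{2}\right)^{2}}{2} - 3 \left(-4\right)^{2}\right) = 280 \left(-3 + \frac{16^{2}}{2} - 48\right) = 280 \left(-3 + \frac{1}{2} \cdot 256 - 48\right) = 280 \left(-3 + 128 - 48\right) = 280 \cdot 77 = 21560$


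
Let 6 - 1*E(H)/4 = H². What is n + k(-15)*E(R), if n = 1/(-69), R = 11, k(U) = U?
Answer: 476099/69 ≈ 6900.0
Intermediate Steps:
E(H) = 24 - 4*H²
n = -1/69 ≈ -0.014493
n + k(-15)*E(R) = -1/69 - 15*(24 - 4*11²) = -1/69 - 15*(24 - 4*121) = -1/69 - 15*(24 - 484) = -1/69 - 15*(-460) = -1/69 + 6900 = 476099/69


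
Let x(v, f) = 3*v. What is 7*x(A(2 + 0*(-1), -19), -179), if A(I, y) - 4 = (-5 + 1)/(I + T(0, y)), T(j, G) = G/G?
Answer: 56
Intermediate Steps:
T(j, G) = 1
A(I, y) = 4 - 4/(1 + I) (A(I, y) = 4 + (-5 + 1)/(I + 1) = 4 - 4/(1 + I))
7*x(A(2 + 0*(-1), -19), -179) = 7*(3*(4*(2 + 0*(-1))/(1 + (2 + 0*(-1))))) = 7*(3*(4*(2 + 0)/(1 + (2 + 0)))) = 7*(3*(4*2/(1 + 2))) = 7*(3*(4*2/3)) = 7*(3*(4*2*(1/3))) = 7*(3*(8/3)) = 7*8 = 56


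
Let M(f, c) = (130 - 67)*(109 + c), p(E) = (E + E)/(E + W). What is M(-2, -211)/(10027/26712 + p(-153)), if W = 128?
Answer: -4291282800/8424547 ≈ -509.38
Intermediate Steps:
p(E) = 2*E/(128 + E) (p(E) = (E + E)/(E + 128) = (2*E)/(128 + E) = 2*E/(128 + E))
M(f, c) = 6867 + 63*c (M(f, c) = 63*(109 + c) = 6867 + 63*c)
M(-2, -211)/(10027/26712 + p(-153)) = (6867 + 63*(-211))/(10027/26712 + 2*(-153)/(128 - 153)) = (6867 - 13293)/(10027*(1/26712) + 2*(-153)/(-25)) = -6426/(10027/26712 + 2*(-153)*(-1/25)) = -6426/(10027/26712 + 306/25) = -6426/8424547/667800 = -6426*667800/8424547 = -4291282800/8424547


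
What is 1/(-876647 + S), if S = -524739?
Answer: -1/1401386 ≈ -7.1358e-7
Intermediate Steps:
1/(-876647 + S) = 1/(-876647 - 524739) = 1/(-1401386) = -1/1401386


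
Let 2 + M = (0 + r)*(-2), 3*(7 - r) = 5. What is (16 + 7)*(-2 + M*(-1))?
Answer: 736/3 ≈ 245.33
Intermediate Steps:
r = 16/3 (r = 7 - ⅓*5 = 7 - 5/3 = 16/3 ≈ 5.3333)
M = -38/3 (M = -2 + (0 + 16/3)*(-2) = -2 + (16/3)*(-2) = -2 - 32/3 = -38/3 ≈ -12.667)
(16 + 7)*(-2 + M*(-1)) = (16 + 7)*(-2 - 38/3*(-1)) = 23*(-2 + 38/3) = 23*(32/3) = 736/3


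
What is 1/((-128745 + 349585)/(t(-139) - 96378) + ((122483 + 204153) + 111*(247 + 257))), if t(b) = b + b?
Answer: 12082/4622303955 ≈ 2.6138e-6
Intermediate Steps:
t(b) = 2*b
1/((-128745 + 349585)/(t(-139) - 96378) + ((122483 + 204153) + 111*(247 + 257))) = 1/((-128745 + 349585)/(2*(-139) - 96378) + ((122483 + 204153) + 111*(247 + 257))) = 1/(220840/(-278 - 96378) + (326636 + 111*504)) = 1/(220840/(-96656) + (326636 + 55944)) = 1/(220840*(-1/96656) + 382580) = 1/(-27605/12082 + 382580) = 1/(4622303955/12082) = 12082/4622303955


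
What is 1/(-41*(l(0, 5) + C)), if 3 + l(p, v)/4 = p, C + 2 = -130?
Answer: 1/5904 ≈ 0.00016938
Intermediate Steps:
C = -132 (C = -2 - 130 = -132)
l(p, v) = -12 + 4*p
1/(-41*(l(0, 5) + C)) = 1/(-41*((-12 + 4*0) - 132)) = 1/(-41*((-12 + 0) - 132)) = 1/(-41*(-12 - 132)) = 1/(-41*(-144)) = 1/5904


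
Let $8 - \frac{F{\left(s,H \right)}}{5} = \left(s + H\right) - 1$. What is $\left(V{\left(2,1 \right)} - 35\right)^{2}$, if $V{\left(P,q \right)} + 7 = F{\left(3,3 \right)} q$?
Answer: $729$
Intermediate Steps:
$F{\left(s,H \right)} = 45 - 5 H - 5 s$ ($F{\left(s,H \right)} = 40 - 5 \left(\left(s + H\right) - 1\right) = 40 - 5 \left(\left(H + s\right) - 1\right) = 40 - 5 \left(-1 + H + s\right) = 40 - \left(-5 + 5 H + 5 s\right) = 45 - 5 H - 5 s$)
$V{\left(P,q \right)} = -7 + 15 q$ ($V{\left(P,q \right)} = -7 + \left(45 - 15 - 15\right) q = -7 + 15 q$)
$\left(V{\left(2,1 \right)} - 35\right)^{2} = \left(\left(-7 + 15 \cdot 1\right) - 35\right)^{2} = \left(\left(-7 + 15\right) - 35\right)^{2} = \left(8 - 35\right)^{2} = \left(-27\right)^{2} = 729$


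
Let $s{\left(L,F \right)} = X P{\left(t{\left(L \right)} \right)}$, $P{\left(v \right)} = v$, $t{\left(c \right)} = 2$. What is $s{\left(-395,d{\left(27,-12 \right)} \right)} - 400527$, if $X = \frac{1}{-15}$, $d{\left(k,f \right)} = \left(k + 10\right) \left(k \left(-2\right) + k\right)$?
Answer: $- \frac{6007907}{15} \approx -4.0053 \cdot 10^{5}$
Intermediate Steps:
$d{\left(k,f \right)} = - k \left(10 + k\right)$ ($d{\left(k,f \right)} = \left(10 + k\right) \left(- 2 k + k\right) = \left(10 + k\right) \left(- k\right) = - k \left(10 + k\right)$)
$X = - \frac{1}{15} \approx -0.066667$
$s{\left(L,F \right)} = - \frac{2}{15}$ ($s{\left(L,F \right)} = \left(- \frac{1}{15}\right) 2 = - \frac{2}{15}$)
$s{\left(-395,d{\left(27,-12 \right)} \right)} - 400527 = - \frac{2}{15} - 400527 = - \frac{6007907}{15}$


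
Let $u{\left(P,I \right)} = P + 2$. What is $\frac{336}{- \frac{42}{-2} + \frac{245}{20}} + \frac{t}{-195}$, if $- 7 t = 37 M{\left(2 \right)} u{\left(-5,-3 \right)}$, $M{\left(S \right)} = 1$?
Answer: $\frac{86657}{8645} \approx 10.024$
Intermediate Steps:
$u{\left(P,I \right)} = 2 + P$
$t = \frac{111}{7}$ ($t = - \frac{37 \cdot 1 \left(2 - 5\right)}{7} = - \frac{37 \cdot 1 \left(-3\right)}{7} = - \frac{37 \left(-3\right)}{7} = \left(- \frac{1}{7}\right) \left(-111\right) = \frac{111}{7} \approx 15.857$)
$\frac{336}{- \frac{42}{-2} + \frac{245}{20}} + \frac{t}{-195} = \frac{336}{- \frac{42}{-2} + \frac{245}{20}} + \frac{111}{7 \left(-195\right)} = \frac{336}{\left(-42\right) \left(- \frac{1}{2}\right) + 245 \cdot \frac{1}{20}} + \frac{111}{7} \left(- \frac{1}{195}\right) = \frac{336}{21 + \frac{49}{4}} - \frac{37}{455} = \frac{336}{\frac{133}{4}} - \frac{37}{455} = 336 \cdot \frac{4}{133} - \frac{37}{455} = \frac{192}{19} - \frac{37}{455} = \frac{86657}{8645}$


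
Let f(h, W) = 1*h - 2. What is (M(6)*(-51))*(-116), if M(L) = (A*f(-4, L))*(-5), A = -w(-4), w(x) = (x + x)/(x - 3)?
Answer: -1419840/7 ≈ -2.0283e+5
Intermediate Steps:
w(x) = 2*x/(-3 + x) (w(x) = (2*x)/(-3 + x) = 2*x/(-3 + x))
f(h, W) = -2 + h (f(h, W) = h - 2 = -2 + h)
A = -8/7 (A = -2*(-4)/(-3 - 4) = -2*(-4)/(-7) = -2*(-4)*(-1)/7 = -1*8/7 = -8/7 ≈ -1.1429)
M(L) = -240/7 (M(L) = -8*(-2 - 4)/7*(-5) = -8/7*(-6)*(-5) = (48/7)*(-5) = -240/7)
(M(6)*(-51))*(-116) = -240/7*(-51)*(-116) = (12240/7)*(-116) = -1419840/7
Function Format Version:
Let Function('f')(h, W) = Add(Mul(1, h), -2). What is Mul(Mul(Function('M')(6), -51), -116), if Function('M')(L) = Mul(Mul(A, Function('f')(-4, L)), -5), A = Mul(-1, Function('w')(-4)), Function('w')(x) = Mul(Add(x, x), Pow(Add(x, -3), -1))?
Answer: Rational(-1419840, 7) ≈ -2.0283e+5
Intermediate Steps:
Function('w')(x) = Mul(2, x, Pow(Add(-3, x), -1)) (Function('w')(x) = Mul(Mul(2, x), Pow(Add(-3, x), -1)) = Mul(2, x, Pow(Add(-3, x), -1)))
Function('f')(h, W) = Add(-2, h) (Function('f')(h, W) = Add(h, -2) = Add(-2, h))
A = Rational(-8, 7) (A = Mul(-1, Mul(2, -4, Pow(Add(-3, -4), -1))) = Mul(-1, Mul(2, -4, Pow(-7, -1))) = Mul(-1, Mul(2, -4, Rational(-1, 7))) = Mul(-1, Rational(8, 7)) = Rational(-8, 7) ≈ -1.1429)
Function('M')(L) = Rational(-240, 7) (Function('M')(L) = Mul(Mul(Rational(-8, 7), Add(-2, -4)), -5) = Mul(Mul(Rational(-8, 7), -6), -5) = Mul(Rational(48, 7), -5) = Rational(-240, 7))
Mul(Mul(Function('M')(6), -51), -116) = Mul(Mul(Rational(-240, 7), -51), -116) = Mul(Rational(12240, 7), -116) = Rational(-1419840, 7)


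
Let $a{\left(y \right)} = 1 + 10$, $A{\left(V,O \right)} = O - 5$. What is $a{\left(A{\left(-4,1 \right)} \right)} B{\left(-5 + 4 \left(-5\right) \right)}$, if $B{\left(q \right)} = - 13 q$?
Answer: $3575$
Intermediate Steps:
$A{\left(V,O \right)} = -5 + O$
$a{\left(y \right)} = 11$
$a{\left(A{\left(-4,1 \right)} \right)} B{\left(-5 + 4 \left(-5\right) \right)} = 11 \left(- 13 \left(-5 + 4 \left(-5\right)\right)\right) = 11 \left(- 13 \left(-5 - 20\right)\right) = 11 \left(\left(-13\right) \left(-25\right)\right) = 11 \cdot 325 = 3575$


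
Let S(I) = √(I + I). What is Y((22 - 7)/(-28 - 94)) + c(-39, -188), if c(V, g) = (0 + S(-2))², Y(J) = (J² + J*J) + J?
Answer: -15229/3721 ≈ -4.0927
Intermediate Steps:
S(I) = √2*√I (S(I) = √(2*I) = √2*√I)
Y(J) = J + 2*J² (Y(J) = (J² + J²) + J = 2*J² + J = J + 2*J²)
c(V, g) = -4 (c(V, g) = (0 + √2*√(-2))² = (0 + √2*(I*√2))² = (0 + 2*I)² = (2*I)² = -4)
Y((22 - 7)/(-28 - 94)) + c(-39, -188) = ((22 - 7)/(-28 - 94))*(1 + 2*((22 - 7)/(-28 - 94))) - 4 = (15/(-122))*(1 + 2*(15/(-122))) - 4 = (15*(-1/122))*(1 + 2*(15*(-1/122))) - 4 = -15*(1 + 2*(-15/122))/122 - 4 = -15*(1 - 15/61)/122 - 4 = -15/122*46/61 - 4 = -345/3721 - 4 = -15229/3721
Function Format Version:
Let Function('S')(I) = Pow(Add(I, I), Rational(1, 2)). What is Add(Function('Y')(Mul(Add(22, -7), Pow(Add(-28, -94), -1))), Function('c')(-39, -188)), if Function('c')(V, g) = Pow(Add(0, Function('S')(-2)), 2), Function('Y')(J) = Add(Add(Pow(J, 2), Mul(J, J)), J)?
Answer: Rational(-15229, 3721) ≈ -4.0927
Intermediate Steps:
Function('S')(I) = Mul(Pow(2, Rational(1, 2)), Pow(I, Rational(1, 2))) (Function('S')(I) = Pow(Mul(2, I), Rational(1, 2)) = Mul(Pow(2, Rational(1, 2)), Pow(I, Rational(1, 2))))
Function('Y')(J) = Add(J, Mul(2, Pow(J, 2))) (Function('Y')(J) = Add(Add(Pow(J, 2), Pow(J, 2)), J) = Add(Mul(2, Pow(J, 2)), J) = Add(J, Mul(2, Pow(J, 2))))
Function('c')(V, g) = -4 (Function('c')(V, g) = Pow(Add(0, Mul(Pow(2, Rational(1, 2)), Pow(-2, Rational(1, 2)))), 2) = Pow(Add(0, Mul(Pow(2, Rational(1, 2)), Mul(I, Pow(2, Rational(1, 2))))), 2) = Pow(Add(0, Mul(2, I)), 2) = Pow(Mul(2, I), 2) = -4)
Add(Function('Y')(Mul(Add(22, -7), Pow(Add(-28, -94), -1))), Function('c')(-39, -188)) = Add(Mul(Mul(Add(22, -7), Pow(Add(-28, -94), -1)), Add(1, Mul(2, Mul(Add(22, -7), Pow(Add(-28, -94), -1))))), -4) = Add(Mul(Mul(15, Pow(-122, -1)), Add(1, Mul(2, Mul(15, Pow(-122, -1))))), -4) = Add(Mul(Mul(15, Rational(-1, 122)), Add(1, Mul(2, Mul(15, Rational(-1, 122))))), -4) = Add(Mul(Rational(-15, 122), Add(1, Mul(2, Rational(-15, 122)))), -4) = Add(Mul(Rational(-15, 122), Add(1, Rational(-15, 61))), -4) = Add(Mul(Rational(-15, 122), Rational(46, 61)), -4) = Add(Rational(-345, 3721), -4) = Rational(-15229, 3721)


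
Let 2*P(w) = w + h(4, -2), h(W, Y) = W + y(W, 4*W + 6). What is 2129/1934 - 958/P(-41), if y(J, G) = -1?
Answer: 1893223/36746 ≈ 51.522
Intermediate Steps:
h(W, Y) = -1 + W (h(W, Y) = W - 1 = -1 + W)
P(w) = 3/2 + w/2 (P(w) = (w + (-1 + 4))/2 = (w + 3)/2 = (3 + w)/2 = 3/2 + w/2)
2129/1934 - 958/P(-41) = 2129/1934 - 958/(3/2 + (1/2)*(-41)) = 2129*(1/1934) - 958/(3/2 - 41/2) = 2129/1934 - 958/(-19) = 2129/1934 - 958*(-1/19) = 2129/1934 + 958/19 = 1893223/36746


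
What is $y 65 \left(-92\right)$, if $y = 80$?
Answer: $-478400$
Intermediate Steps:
$y 65 \left(-92\right) = 80 \cdot 65 \left(-92\right) = 5200 \left(-92\right) = -478400$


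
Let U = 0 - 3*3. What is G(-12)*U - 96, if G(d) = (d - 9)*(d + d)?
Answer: -4632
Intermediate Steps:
U = -9 (U = 0 - 9 = -9)
G(d) = 2*d*(-9 + d) (G(d) = (-9 + d)*(2*d) = 2*d*(-9 + d))
G(-12)*U - 96 = (2*(-12)*(-9 - 12))*(-9) - 96 = (2*(-12)*(-21))*(-9) - 96 = 504*(-9) - 96 = -4536 - 96 = -4632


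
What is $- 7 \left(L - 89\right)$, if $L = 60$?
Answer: $203$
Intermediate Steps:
$- 7 \left(L - 89\right) = - 7 \left(60 - 89\right) = \left(-7\right) \left(-29\right) = 203$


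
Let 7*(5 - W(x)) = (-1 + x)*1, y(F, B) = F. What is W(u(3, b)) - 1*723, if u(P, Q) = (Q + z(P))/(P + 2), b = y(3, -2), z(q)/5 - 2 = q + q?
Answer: -25168/35 ≈ -719.09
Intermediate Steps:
z(q) = 10 + 10*q (z(q) = 10 + 5*(q + q) = 10 + 5*(2*q) = 10 + 10*q)
b = 3
u(P, Q) = (10 + Q + 10*P)/(2 + P) (u(P, Q) = (Q + (10 + 10*P))/(P + 2) = (10 + Q + 10*P)/(2 + P))
W(x) = 36/7 - x/7 (W(x) = 5 - (-1 + x)/7 = 5 + (⅐ - x/7) = 36/7 - x/7)
W(u(3, b)) - 1*723 = (36/7 - (10 + 3 + 10*3)/(7*(2 + 3))) - 1*723 = (36/7 - (10 + 3 + 30)/(7*5)) - 723 = (36/7 - 43/35) - 723 = 137/35 - 723 = -25168/35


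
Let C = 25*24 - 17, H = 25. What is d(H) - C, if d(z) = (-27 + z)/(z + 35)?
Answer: -17491/30 ≈ -583.03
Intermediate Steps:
d(z) = (-27 + z)/(35 + z)
C = 583 (C = 600 - 17 = 583)
d(H) - C = (-27 + 25)/(35 + 25) - 1*583 = -2/60 - 583 = (1/60)*(-2) - 583 = -1/30 - 583 = -17491/30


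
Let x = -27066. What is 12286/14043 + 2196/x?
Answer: 50282408/63347973 ≈ 0.79375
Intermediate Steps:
12286/14043 + 2196/x = 12286/14043 + 2196/(-27066) = 12286*(1/14043) + 2196*(-1/27066) = 12286/14043 - 366/4511 = 50282408/63347973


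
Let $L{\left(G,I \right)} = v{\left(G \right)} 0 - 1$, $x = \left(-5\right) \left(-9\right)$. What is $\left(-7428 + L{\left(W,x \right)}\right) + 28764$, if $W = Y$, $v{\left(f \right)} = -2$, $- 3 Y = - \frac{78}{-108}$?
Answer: $21335$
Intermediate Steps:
$Y = - \frac{13}{54}$ ($Y = - \frac{\left(-78\right) \frac{1}{-108}}{3} = - \frac{\left(-78\right) \left(- \frac{1}{108}\right)}{3} = \left(- \frac{1}{3}\right) \frac{13}{18} = - \frac{13}{54} \approx -0.24074$)
$W = - \frac{13}{54} \approx -0.24074$
$x = 45$
$L{\left(G,I \right)} = -1$ ($L{\left(G,I \right)} = \left(-2\right) 0 - 1 = 0 - 1 = -1$)
$\left(-7428 + L{\left(W,x \right)}\right) + 28764 = \left(-7428 - 1\right) + 28764 = -7429 + 28764 = 21335$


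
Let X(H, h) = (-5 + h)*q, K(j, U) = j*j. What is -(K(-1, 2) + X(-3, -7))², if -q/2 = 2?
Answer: -2401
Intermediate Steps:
K(j, U) = j²
q = -4 (q = -2*2 = -4)
X(H, h) = 20 - 4*h (X(H, h) = (-5 + h)*(-4) = 20 - 4*h)
-(K(-1, 2) + X(-3, -7))² = -((-1)² + (20 - 4*(-7)))² = -(1 + (20 + 28))² = -(1 + 48)² = -1*49² = -1*2401 = -2401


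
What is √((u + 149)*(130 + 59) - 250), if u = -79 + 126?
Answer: √36794 ≈ 191.82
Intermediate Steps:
u = 47
√((u + 149)*(130 + 59) - 250) = √((47 + 149)*(130 + 59) - 250) = √(196*189 - 250) = √(37044 - 250) = √36794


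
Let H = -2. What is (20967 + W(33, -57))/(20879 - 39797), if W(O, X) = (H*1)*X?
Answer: -7027/6306 ≈ -1.1143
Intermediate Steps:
W(O, X) = -2*X (W(O, X) = (-2*1)*X = -2*X)
(20967 + W(33, -57))/(20879 - 39797) = (20967 - 2*(-57))/(20879 - 39797) = (20967 + 114)/(-18918) = 21081*(-1/18918) = -7027/6306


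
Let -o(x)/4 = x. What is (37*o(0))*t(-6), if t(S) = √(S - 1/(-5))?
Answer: 0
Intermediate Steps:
o(x) = -4*x
t(S) = √(⅕ + S) (t(S) = √(S - 1*(-⅕)) = √(S + ⅕) = √(⅕ + S))
(37*o(0))*t(-6) = (37*(-4*0))*(√(5 + 25*(-6))/5) = (37*0)*(√(5 - 150)/5) = 0*(√(-145)/5) = 0*((I*√145)/5) = 0*(I*√145/5) = 0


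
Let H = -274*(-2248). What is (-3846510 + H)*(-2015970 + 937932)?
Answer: 3482664285204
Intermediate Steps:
H = 615952
(-3846510 + H)*(-2015970 + 937932) = (-3846510 + 615952)*(-2015970 + 937932) = -3230558*(-1078038) = 3482664285204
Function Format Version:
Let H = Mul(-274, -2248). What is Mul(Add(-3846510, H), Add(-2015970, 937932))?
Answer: 3482664285204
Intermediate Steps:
H = 615952
Mul(Add(-3846510, H), Add(-2015970, 937932)) = Mul(Add(-3846510, 615952), Add(-2015970, 937932)) = Mul(-3230558, -1078038) = 3482664285204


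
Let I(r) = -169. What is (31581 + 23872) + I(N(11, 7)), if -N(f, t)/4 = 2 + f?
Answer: 55284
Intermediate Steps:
N(f, t) = -8 - 4*f (N(f, t) = -4*(2 + f) = -8 - 4*f)
(31581 + 23872) + I(N(11, 7)) = (31581 + 23872) - 169 = 55453 - 169 = 55284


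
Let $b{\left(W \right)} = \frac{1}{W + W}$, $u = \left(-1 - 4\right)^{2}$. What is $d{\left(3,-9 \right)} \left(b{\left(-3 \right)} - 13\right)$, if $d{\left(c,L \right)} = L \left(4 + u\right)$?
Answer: $\frac{6873}{2} \approx 3436.5$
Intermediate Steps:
$u = 25$ ($u = \left(-5\right)^{2} = 25$)
$d{\left(c,L \right)} = 29 L$ ($d{\left(c,L \right)} = L \left(4 + 25\right) = L 29 = 29 L$)
$b{\left(W \right)} = \frac{1}{2 W}$
$d{\left(3,-9 \right)} \left(b{\left(-3 \right)} - 13\right) = 29 \left(-9\right) \left(\frac{1}{2 \left(-3\right)} - 13\right) = - 261 \left(\frac{1}{2} \left(- \frac{1}{3}\right) - 13\right) = - 261 \left(- \frac{1}{6} - 13\right) = \left(-261\right) \left(- \frac{79}{6}\right) = \frac{6873}{2}$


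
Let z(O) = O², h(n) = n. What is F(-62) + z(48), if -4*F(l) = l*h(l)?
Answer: 1343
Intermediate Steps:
F(l) = -l²/4 (F(l) = -l*l/4 = -l²/4)
F(-62) + z(48) = -¼*(-62)² + 48² = -¼*3844 + 2304 = -961 + 2304 = 1343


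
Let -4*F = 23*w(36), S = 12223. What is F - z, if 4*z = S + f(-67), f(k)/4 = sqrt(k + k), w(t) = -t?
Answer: -11395/4 - I*sqrt(134) ≈ -2848.8 - 11.576*I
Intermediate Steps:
f(k) = 4*sqrt(2)*sqrt(k) (f(k) = 4*sqrt(k + k) = 4*sqrt(2*k) = 4*(sqrt(2)*sqrt(k)) = 4*sqrt(2)*sqrt(k))
z = 12223/4 + I*sqrt(134) (z = (12223 + 4*sqrt(2)*sqrt(-67))/4 = (12223 + 4*sqrt(2)*(I*sqrt(67)))/4 = (12223 + 4*I*sqrt(134))/4 = 12223/4 + I*sqrt(134) ≈ 3055.8 + 11.576*I)
F = 207 (F = -23*(-1*36)/4 = -23*(-36)/4 = -1/4*(-828) = 207)
F - z = 207 - (12223/4 + I*sqrt(134)) = 207 + (-12223/4 - I*sqrt(134)) = -11395/4 - I*sqrt(134)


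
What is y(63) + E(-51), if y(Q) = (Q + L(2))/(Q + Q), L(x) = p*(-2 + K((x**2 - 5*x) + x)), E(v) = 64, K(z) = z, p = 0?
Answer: 129/2 ≈ 64.500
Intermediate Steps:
L(x) = 0 (L(x) = 0*(-2 + ((x**2 - 5*x) + x)) = 0*(-2 + (x**2 - 4*x)) = 0*(-2 + x**2 - 4*x) = 0)
y(Q) = 1/2 (y(Q) = (Q + 0)/(Q + Q) = Q/((2*Q)) = Q*(1/(2*Q)) = 1/2)
y(63) + E(-51) = 1/2 + 64 = 129/2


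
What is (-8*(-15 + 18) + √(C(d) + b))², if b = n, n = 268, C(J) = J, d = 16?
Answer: 860 - 96*√71 ≈ 51.090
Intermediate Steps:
b = 268
(-8*(-15 + 18) + √(C(d) + b))² = (-8*(-15 + 18) + √(16 + 268))² = (-8*3 + √284)² = (-24 + 2*√71)²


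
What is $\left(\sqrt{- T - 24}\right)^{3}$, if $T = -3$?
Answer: $- 21 i \sqrt{21} \approx - 96.234 i$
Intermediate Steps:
$\left(\sqrt{- T - 24}\right)^{3} = \left(\sqrt{\left(-1\right) \left(-3\right) - 24}\right)^{3} = \left(\sqrt{3 - 24}\right)^{3} = \left(\sqrt{-21}\right)^{3} = \left(i \sqrt{21}\right)^{3} = - 21 i \sqrt{21}$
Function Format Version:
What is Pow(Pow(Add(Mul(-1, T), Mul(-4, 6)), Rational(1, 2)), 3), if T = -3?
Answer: Mul(-21, I, Pow(21, Rational(1, 2))) ≈ Mul(-96.234, I)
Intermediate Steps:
Pow(Pow(Add(Mul(-1, T), Mul(-4, 6)), Rational(1, 2)), 3) = Pow(Pow(Add(Mul(-1, -3), Mul(-4, 6)), Rational(1, 2)), 3) = Pow(Pow(Add(3, -24), Rational(1, 2)), 3) = Pow(Pow(-21, Rational(1, 2)), 3) = Pow(Mul(I, Pow(21, Rational(1, 2))), 3) = Mul(-21, I, Pow(21, Rational(1, 2)))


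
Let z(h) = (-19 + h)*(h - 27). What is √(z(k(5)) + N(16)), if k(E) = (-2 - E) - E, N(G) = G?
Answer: 35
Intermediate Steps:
k(E) = -2 - 2*E
z(h) = (-27 + h)*(-19 + h) (z(h) = (-19 + h)*(-27 + h) = (-27 + h)*(-19 + h))
√(z(k(5)) + N(16)) = √((513 + (-2 - 2*5)² - 46*(-2 - 2*5)) + 16) = √((513 + (-2 - 10)² - 46*(-2 - 10)) + 16) = √((513 + (-12)² - 46*(-12)) + 16) = √((513 + 144 + 552) + 16) = √(1209 + 16) = √1225 = 35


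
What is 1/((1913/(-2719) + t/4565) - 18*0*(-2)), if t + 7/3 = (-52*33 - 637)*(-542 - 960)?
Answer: 37236705/28802300774 ≈ 0.0012928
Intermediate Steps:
t = 10602611/3 (t = -7/3 + (-52*33 - 637)*(-542 - 960) = -7/3 + (-1716 - 637)*(-1502) = -7/3 - 2353*(-1502) = -7/3 + 3534206 = 10602611/3 ≈ 3.5342e+6)
1/((1913/(-2719) + t/4565) - 18*0*(-2)) = 1/((1913/(-2719) + (10602611/3)/4565) - 18*0*(-2)) = 1/((1913*(-1/2719) + (10602611/3)*(1/4565)) + 0*(-2)) = 1/((-1913/2719 + 10602611/13695) + 0) = 1/(28802300774/37236705 + 0) = 1/(28802300774/37236705) = 37236705/28802300774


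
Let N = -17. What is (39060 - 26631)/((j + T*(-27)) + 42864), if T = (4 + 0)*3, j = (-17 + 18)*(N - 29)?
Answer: 12429/42494 ≈ 0.29249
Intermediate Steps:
j = -46 (j = (-17 + 18)*(-17 - 29) = 1*(-46) = -46)
T = 12 (T = 4*3 = 12)
(39060 - 26631)/((j + T*(-27)) + 42864) = (39060 - 26631)/((-46 + 12*(-27)) + 42864) = 12429/((-46 - 324) + 42864) = 12429/(-370 + 42864) = 12429/42494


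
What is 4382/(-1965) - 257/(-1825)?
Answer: -1498429/717225 ≈ -2.0892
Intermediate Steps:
4382/(-1965) - 257/(-1825) = 4382*(-1/1965) - 257*(-1/1825) = -4382/1965 + 257/1825 = -1498429/717225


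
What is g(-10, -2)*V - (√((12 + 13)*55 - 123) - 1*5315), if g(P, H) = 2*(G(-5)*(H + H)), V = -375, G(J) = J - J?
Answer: 5315 - 2*√313 ≈ 5279.6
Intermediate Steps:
G(J) = 0
g(P, H) = 0 (g(P, H) = 2*(0*(H + H)) = 2*(0*(2*H)) = 2*0 = 0)
g(-10, -2)*V - (√((12 + 13)*55 - 123) - 1*5315) = 0*(-375) - (√((12 + 13)*55 - 123) - 1*5315) = 0 - (√(25*55 - 123) - 5315) = 0 - (√(1375 - 123) - 5315) = 0 - (√1252 - 5315) = 0 - (2*√313 - 5315) = 0 - (-5315 + 2*√313) = 0 + (5315 - 2*√313) = 5315 - 2*√313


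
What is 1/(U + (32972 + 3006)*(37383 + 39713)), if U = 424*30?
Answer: 1/2773772608 ≈ 3.6052e-10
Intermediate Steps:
U = 12720
1/(U + (32972 + 3006)*(37383 + 39713)) = 1/(12720 + (32972 + 3006)*(37383 + 39713)) = 1/(12720 + 35978*77096) = 1/(12720 + 2773759888) = 1/2773772608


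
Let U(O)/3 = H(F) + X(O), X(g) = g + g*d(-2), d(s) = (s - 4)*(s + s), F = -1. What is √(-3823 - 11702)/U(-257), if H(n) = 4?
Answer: -5*I*√69/6421 ≈ -0.0064683*I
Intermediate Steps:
d(s) = 2*s*(-4 + s) (d(s) = (-4 + s)*(2*s) = 2*s*(-4 + s))
X(g) = 25*g (X(g) = g + g*(2*(-2)*(-4 - 2)) = g + g*(2*(-2)*(-6)) = g + g*24 = g + 24*g = 25*g)
U(O) = 12 + 75*O (U(O) = 3*(4 + 25*O) = 12 + 75*O)
√(-3823 - 11702)/U(-257) = √(-3823 - 11702)/(12 + 75*(-257)) = √(-15525)/(12 - 19275) = (15*I*√69)/(-19263) = (15*I*√69)*(-1/19263) = -5*I*√69/6421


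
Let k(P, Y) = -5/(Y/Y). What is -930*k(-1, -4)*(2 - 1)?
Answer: 4650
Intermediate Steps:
k(P, Y) = -5 (k(P, Y) = -5/1 = -5*1 = -5)
-930*k(-1, -4)*(2 - 1) = -(-4650)*(2 - 1) = -(-4650) = -930*(-5) = 4650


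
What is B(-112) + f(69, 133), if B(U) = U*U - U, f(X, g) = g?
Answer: 12789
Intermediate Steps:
B(U) = U² - U
B(-112) + f(69, 133) = -112*(-1 - 112) + 133 = -112*(-113) + 133 = 12656 + 133 = 12789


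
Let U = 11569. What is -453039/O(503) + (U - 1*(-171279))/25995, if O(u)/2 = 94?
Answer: -11742373381/4887060 ≈ -2402.7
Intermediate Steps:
O(u) = 188 (O(u) = 2*94 = 188)
-453039/O(503) + (U - 1*(-171279))/25995 = -453039/188 + (11569 - 1*(-171279))/25995 = -453039*1/188 + (11569 + 171279)*(1/25995) = -453039/188 + 182848*(1/25995) = -453039/188 + 182848/25995 = -11742373381/4887060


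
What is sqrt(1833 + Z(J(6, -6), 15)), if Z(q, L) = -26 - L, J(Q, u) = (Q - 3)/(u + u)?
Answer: 16*sqrt(7) ≈ 42.332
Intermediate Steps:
J(Q, u) = (-3 + Q)/(2*u) (J(Q, u) = (-3 + Q)/((2*u)) = (-3 + Q)*(1/(2*u)) = (-3 + Q)/(2*u))
sqrt(1833 + Z(J(6, -6), 15)) = sqrt(1833 + (-26 - 1*15)) = sqrt(1833 + (-26 - 15)) = sqrt(1833 - 41) = sqrt(1792) = 16*sqrt(7)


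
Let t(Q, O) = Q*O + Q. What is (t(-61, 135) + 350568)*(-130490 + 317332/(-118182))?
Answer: -2639239970117632/59091 ≈ -4.4664e+10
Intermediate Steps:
t(Q, O) = Q + O*Q (t(Q, O) = O*Q + Q = Q + O*Q)
(t(-61, 135) + 350568)*(-130490 + 317332/(-118182)) = (-61*(1 + 135) + 350568)*(-130490 + 317332/(-118182)) = (-61*136 + 350568)*(-130490 + 317332*(-1/118182)) = (-8296 + 350568)*(-130490 - 158666/59091) = 342272*(-7710943256/59091) = -2639239970117632/59091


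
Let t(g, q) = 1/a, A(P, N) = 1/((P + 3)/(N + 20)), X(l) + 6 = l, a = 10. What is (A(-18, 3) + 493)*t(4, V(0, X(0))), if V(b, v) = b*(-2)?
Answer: 3686/75 ≈ 49.147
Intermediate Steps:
X(l) = -6 + l
V(b, v) = -2*b
A(P, N) = (20 + N)/(3 + P) (A(P, N) = 1/((3 + P)/(20 + N)) = (20 + N)/(3 + P))
t(g, q) = ⅒ (t(g, q) = 1/10 = ⅒)
(A(-18, 3) + 493)*t(4, V(0, X(0))) = ((20 + 3)/(3 - 18) + 493)*(⅒) = (23/(-15) + 493)*(⅒) = (-1/15*23 + 493)*(⅒) = (-23/15 + 493)*(⅒) = (7372/15)*(⅒) = 3686/75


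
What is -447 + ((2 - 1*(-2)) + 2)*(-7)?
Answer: -489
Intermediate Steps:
-447 + ((2 - 1*(-2)) + 2)*(-7) = -447 + ((2 + 2) + 2)*(-7) = -447 + (4 + 2)*(-7) = -447 + 6*(-7) = -447 - 42 = -489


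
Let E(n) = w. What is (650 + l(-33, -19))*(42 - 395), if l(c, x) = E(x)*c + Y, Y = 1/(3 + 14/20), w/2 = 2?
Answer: -6769128/37 ≈ -1.8295e+5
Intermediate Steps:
w = 4 (w = 2*2 = 4)
E(n) = 4
Y = 10/37 (Y = 1/(3 + 14*(1/20)) = 1/(3 + 7/10) = 1/(37/10) = 10/37 ≈ 0.27027)
l(c, x) = 10/37 + 4*c (l(c, x) = 4*c + 10/37 = 10/37 + 4*c)
(650 + l(-33, -19))*(42 - 395) = (650 + (10/37 + 4*(-33)))*(42 - 395) = (650 + (10/37 - 132))*(-353) = (650 - 4874/37)*(-353) = (19176/37)*(-353) = -6769128/37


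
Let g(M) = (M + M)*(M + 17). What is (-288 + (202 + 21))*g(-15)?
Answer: 3900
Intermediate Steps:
g(M) = 2*M*(17 + M) (g(M) = (2*M)*(17 + M) = 2*M*(17 + M))
(-288 + (202 + 21))*g(-15) = (-288 + (202 + 21))*(2*(-15)*(17 - 15)) = (-288 + 223)*(2*(-15)*2) = -65*(-60) = 3900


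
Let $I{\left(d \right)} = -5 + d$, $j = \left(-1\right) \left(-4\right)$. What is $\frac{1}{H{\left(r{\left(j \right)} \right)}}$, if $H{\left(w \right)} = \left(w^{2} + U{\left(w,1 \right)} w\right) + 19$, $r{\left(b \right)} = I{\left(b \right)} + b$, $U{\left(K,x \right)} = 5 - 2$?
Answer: $\frac{1}{37} \approx 0.027027$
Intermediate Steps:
$U{\left(K,x \right)} = 3$
$j = 4$
$r{\left(b \right)} = -5 + 2 b$ ($r{\left(b \right)} = \left(-5 + b\right) + b = -5 + 2 b$)
$H{\left(w \right)} = 19 + w^{2} + 3 w$ ($H{\left(w \right)} = \left(w^{2} + 3 w\right) + 19 = 19 + w^{2} + 3 w$)
$\frac{1}{H{\left(r{\left(j \right)} \right)}} = \frac{1}{19 + \left(-5 + 2 \cdot 4\right)^{2} + 3 \left(-5 + 2 \cdot 4\right)} = \frac{1}{19 + \left(-5 + 8\right)^{2} + 3 \left(-5 + 8\right)} = \frac{1}{19 + 3^{2} + 3 \cdot 3} = \frac{1}{19 + 9 + 9} = \frac{1}{37}$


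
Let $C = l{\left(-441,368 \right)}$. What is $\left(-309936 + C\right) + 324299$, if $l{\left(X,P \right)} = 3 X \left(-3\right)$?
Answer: $18332$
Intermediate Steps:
$l{\left(X,P \right)} = - 9 X$
$C = 3969$ ($C = \left(-9\right) \left(-441\right) = 3969$)
$\left(-309936 + C\right) + 324299 = \left(-309936 + 3969\right) + 324299 = -305967 + 324299 = 18332$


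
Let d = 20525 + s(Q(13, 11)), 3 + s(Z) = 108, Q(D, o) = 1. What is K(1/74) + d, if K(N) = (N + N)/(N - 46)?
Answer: 70203888/3403 ≈ 20630.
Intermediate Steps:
s(Z) = 105 (s(Z) = -3 + 108 = 105)
K(N) = 2*N/(-46 + N) (K(N) = (2*N)/(-46 + N) = 2*N/(-46 + N))
d = 20630 (d = 20525 + 105 = 20630)
K(1/74) + d = 2/(74*(-46 + 1/74)) + 20630 = 2*(1/74)/(-46 + 1/74) + 20630 = 2*(1/74)/(-3403/74) + 20630 = 2*(1/74)*(-74/3403) + 20630 = -2/3403 + 20630 = 70203888/3403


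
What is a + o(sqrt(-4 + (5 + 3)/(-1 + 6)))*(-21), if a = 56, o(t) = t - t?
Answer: 56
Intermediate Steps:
o(t) = 0
a + o(sqrt(-4 + (5 + 3)/(-1 + 6)))*(-21) = 56 + 0*(-21) = 56 + 0 = 56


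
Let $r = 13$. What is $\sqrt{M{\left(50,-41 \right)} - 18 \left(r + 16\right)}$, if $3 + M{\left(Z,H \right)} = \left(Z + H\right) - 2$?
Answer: $i \sqrt{518} \approx 22.76 i$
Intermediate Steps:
$M{\left(Z,H \right)} = -5 + H + Z$ ($M{\left(Z,H \right)} = -3 - \left(2 - H - Z\right) = -3 + \left(-2 + H + Z\right) = -5 + H + Z$)
$\sqrt{M{\left(50,-41 \right)} - 18 \left(r + 16\right)} = \sqrt{\left(-5 - 41 + 50\right) - 18 \left(13 + 16\right)} = \sqrt{4 - 522} = \sqrt{-518} = i \sqrt{518}$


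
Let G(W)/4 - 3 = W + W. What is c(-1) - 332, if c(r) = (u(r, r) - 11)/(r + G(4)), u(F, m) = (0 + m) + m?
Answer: -14289/43 ≈ -332.30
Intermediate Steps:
G(W) = 12 + 8*W (G(W) = 12 + 4*(W + W) = 12 + 4*(2*W) = 12 + 8*W)
u(F, m) = 2*m (u(F, m) = m + m = 2*m)
c(r) = (-11 + 2*r)/(44 + r) (c(r) = (2*r - 11)/(r + (12 + 8*4)) = (-11 + 2*r)/(r + (12 + 32)) = (-11 + 2*r)/(r + 44) = (-11 + 2*r)/(44 + r))
c(-1) - 332 = (-11 + 2*(-1))/(44 - 1) - 332 = (-11 - 2)/43 - 332 = (1/43)*(-13) - 332 = -13/43 - 332 = -14289/43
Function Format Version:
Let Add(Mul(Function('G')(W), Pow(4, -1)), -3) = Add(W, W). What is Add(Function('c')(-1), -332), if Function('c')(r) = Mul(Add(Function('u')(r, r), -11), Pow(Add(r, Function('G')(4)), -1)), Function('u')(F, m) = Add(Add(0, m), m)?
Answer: Rational(-14289, 43) ≈ -332.30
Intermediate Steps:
Function('G')(W) = Add(12, Mul(8, W)) (Function('G')(W) = Add(12, Mul(4, Add(W, W))) = Add(12, Mul(4, Mul(2, W))) = Add(12, Mul(8, W)))
Function('u')(F, m) = Mul(2, m) (Function('u')(F, m) = Add(m, m) = Mul(2, m))
Function('c')(r) = Mul(Pow(Add(44, r), -1), Add(-11, Mul(2, r))) (Function('c')(r) = Mul(Add(Mul(2, r), -11), Pow(Add(r, Add(12, Mul(8, 4))), -1)) = Mul(Add(-11, Mul(2, r)), Pow(Add(r, Add(12, 32)), -1)) = Mul(Add(-11, Mul(2, r)), Pow(Add(r, 44), -1)) = Mul(Add(-11, Mul(2, r)), Pow(Add(44, r), -1)) = Mul(Pow(Add(44, r), -1), Add(-11, Mul(2, r))))
Add(Function('c')(-1), -332) = Add(Mul(Pow(Add(44, -1), -1), Add(-11, Mul(2, -1))), -332) = Add(Mul(Pow(43, -1), Add(-11, -2)), -332) = Add(Mul(Rational(1, 43), -13), -332) = Add(Rational(-13, 43), -332) = Rational(-14289, 43)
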